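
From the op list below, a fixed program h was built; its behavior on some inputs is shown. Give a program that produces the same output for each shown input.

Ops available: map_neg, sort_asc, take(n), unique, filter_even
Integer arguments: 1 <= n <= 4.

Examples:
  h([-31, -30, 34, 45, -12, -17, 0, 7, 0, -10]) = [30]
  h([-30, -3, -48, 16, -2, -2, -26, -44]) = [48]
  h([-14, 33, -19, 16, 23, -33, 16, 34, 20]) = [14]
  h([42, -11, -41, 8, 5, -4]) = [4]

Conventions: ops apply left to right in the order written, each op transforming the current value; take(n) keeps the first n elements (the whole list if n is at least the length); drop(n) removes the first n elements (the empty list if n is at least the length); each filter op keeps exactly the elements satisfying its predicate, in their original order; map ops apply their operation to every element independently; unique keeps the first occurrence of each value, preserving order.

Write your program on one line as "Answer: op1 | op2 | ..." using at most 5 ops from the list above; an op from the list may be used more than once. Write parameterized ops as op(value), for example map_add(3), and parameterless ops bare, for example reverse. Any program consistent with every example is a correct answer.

sort_asc | map_neg | unique | filter_even | take(1)

Check, running the answer program on each example:
  [-31, -30, 34, 45, -12, -17, 0, 7, 0, -10] -> [-31, -30, -17, -12, -10, 0, 0, 7, 34, 45] -> [31, 30, 17, 12, 10, 0, 0, -7, -34, -45] -> [31, 30, 17, 12, 10, 0, -7, -34, -45] -> [30, 12, 10, 0, -34] -> [30]
  [-30, -3, -48, 16, -2, -2, -26, -44] -> [-48, -44, -30, -26, -3, -2, -2, 16] -> [48, 44, 30, 26, 3, 2, 2, -16] -> [48, 44, 30, 26, 3, 2, -16] -> [48, 44, 30, 26, 2, -16] -> [48]
  [-14, 33, -19, 16, 23, -33, 16, 34, 20] -> [-33, -19, -14, 16, 16, 20, 23, 33, 34] -> [33, 19, 14, -16, -16, -20, -23, -33, -34] -> [33, 19, 14, -16, -20, -23, -33, -34] -> [14, -16, -20, -34] -> [14]
  [42, -11, -41, 8, 5, -4] -> [-41, -11, -4, 5, 8, 42] -> [41, 11, 4, -5, -8, -42] -> [41, 11, 4, -5, -8, -42] -> [4, -8, -42] -> [4]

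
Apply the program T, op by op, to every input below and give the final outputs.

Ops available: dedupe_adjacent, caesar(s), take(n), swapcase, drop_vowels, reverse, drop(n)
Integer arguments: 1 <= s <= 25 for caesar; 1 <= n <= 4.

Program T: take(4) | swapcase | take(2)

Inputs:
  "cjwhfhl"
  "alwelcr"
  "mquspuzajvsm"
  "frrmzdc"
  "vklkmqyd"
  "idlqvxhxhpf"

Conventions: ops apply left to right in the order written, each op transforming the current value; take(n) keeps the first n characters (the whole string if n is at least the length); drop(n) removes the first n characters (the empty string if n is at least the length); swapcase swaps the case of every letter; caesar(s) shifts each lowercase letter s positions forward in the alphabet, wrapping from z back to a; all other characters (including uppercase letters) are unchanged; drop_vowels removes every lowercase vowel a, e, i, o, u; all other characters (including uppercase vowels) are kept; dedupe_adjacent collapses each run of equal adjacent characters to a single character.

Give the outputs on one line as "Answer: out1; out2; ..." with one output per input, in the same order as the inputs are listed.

"CJ"; "AL"; "MQ"; "FR"; "VK"; "ID"

Execution, op by op:
  "cjwhfhl" -> "cjwh" -> "CJWH" -> "CJ"
  "alwelcr" -> "alwe" -> "ALWE" -> "AL"
  "mquspuzajvsm" -> "mqus" -> "MQUS" -> "MQ"
  "frrmzdc" -> "frrm" -> "FRRM" -> "FR"
  "vklkmqyd" -> "vklk" -> "VKLK" -> "VK"
  "idlqvxhxhpf" -> "idlq" -> "IDLQ" -> "ID"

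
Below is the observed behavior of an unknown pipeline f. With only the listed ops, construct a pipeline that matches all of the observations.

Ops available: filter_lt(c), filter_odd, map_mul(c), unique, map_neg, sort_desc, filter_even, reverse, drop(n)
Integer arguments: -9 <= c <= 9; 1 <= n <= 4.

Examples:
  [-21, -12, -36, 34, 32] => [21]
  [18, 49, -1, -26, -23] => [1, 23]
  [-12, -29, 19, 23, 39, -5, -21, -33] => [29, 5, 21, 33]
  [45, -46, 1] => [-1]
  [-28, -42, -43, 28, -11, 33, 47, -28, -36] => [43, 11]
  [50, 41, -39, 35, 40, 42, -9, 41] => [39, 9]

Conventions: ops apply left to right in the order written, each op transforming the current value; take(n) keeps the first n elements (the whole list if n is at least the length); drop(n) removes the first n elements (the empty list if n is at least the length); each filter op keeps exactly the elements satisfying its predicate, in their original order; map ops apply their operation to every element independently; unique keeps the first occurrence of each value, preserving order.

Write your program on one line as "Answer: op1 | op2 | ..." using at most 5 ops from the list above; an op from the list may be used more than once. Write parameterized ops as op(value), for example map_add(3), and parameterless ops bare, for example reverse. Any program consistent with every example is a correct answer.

filter_odd | unique | filter_lt(8) | map_neg

Check, running the answer program on each example:
  [-21, -12, -36, 34, 32] -> [-21] -> [-21] -> [-21] -> [21]
  [18, 49, -1, -26, -23] -> [49, -1, -23] -> [49, -1, -23] -> [-1, -23] -> [1, 23]
  [-12, -29, 19, 23, 39, -5, -21, -33] -> [-29, 19, 23, 39, -5, -21, -33] -> [-29, 19, 23, 39, -5, -21, -33] -> [-29, -5, -21, -33] -> [29, 5, 21, 33]
  [45, -46, 1] -> [45, 1] -> [45, 1] -> [1] -> [-1]
  [-28, -42, -43, 28, -11, 33, 47, -28, -36] -> [-43, -11, 33, 47] -> [-43, -11, 33, 47] -> [-43, -11] -> [43, 11]
  [50, 41, -39, 35, 40, 42, -9, 41] -> [41, -39, 35, -9, 41] -> [41, -39, 35, -9] -> [-39, -9] -> [39, 9]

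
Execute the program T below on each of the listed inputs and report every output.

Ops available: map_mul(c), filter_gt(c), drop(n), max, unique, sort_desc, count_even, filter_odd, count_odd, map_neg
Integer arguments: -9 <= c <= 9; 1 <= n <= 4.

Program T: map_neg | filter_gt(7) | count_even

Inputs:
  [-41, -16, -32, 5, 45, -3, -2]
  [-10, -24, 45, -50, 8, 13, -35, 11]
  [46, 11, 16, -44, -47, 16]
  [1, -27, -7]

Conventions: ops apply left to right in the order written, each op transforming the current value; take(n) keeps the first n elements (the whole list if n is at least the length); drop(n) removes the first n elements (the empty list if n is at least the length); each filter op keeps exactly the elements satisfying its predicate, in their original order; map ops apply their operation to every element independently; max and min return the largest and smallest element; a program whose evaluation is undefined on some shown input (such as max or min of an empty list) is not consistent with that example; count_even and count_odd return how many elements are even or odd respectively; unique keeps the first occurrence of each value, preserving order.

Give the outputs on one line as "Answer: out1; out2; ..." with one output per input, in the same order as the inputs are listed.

Execution, op by op:
  [-41, -16, -32, 5, 45, -3, -2] -> [41, 16, 32, -5, -45, 3, 2] -> [41, 16, 32] -> 2
  [-10, -24, 45, -50, 8, 13, -35, 11] -> [10, 24, -45, 50, -8, -13, 35, -11] -> [10, 24, 50, 35] -> 3
  [46, 11, 16, -44, -47, 16] -> [-46, -11, -16, 44, 47, -16] -> [44, 47] -> 1
  [1, -27, -7] -> [-1, 27, 7] -> [27] -> 0

2; 3; 1; 0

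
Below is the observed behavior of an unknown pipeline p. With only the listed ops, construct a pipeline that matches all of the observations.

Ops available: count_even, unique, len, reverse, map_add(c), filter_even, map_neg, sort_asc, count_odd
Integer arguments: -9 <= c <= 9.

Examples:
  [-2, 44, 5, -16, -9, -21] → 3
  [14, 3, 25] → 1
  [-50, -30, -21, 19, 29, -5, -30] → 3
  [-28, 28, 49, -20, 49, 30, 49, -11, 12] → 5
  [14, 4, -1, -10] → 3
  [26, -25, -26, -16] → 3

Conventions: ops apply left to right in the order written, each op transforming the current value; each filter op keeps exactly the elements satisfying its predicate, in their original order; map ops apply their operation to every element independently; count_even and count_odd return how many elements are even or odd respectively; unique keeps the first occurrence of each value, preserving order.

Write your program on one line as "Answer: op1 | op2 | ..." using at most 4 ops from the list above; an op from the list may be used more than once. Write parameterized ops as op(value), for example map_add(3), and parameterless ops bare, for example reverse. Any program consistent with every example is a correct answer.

map_add(-3) | map_add(-5) | map_add(-1) | count_odd

Check, running the answer program on each example:
  [-2, 44, 5, -16, -9, -21] -> [-5, 41, 2, -19, -12, -24] -> [-10, 36, -3, -24, -17, -29] -> [-11, 35, -4, -25, -18, -30] -> 3
  [14, 3, 25] -> [11, 0, 22] -> [6, -5, 17] -> [5, -6, 16] -> 1
  [-50, -30, -21, 19, 29, -5, -30] -> [-53, -33, -24, 16, 26, -8, -33] -> [-58, -38, -29, 11, 21, -13, -38] -> [-59, -39, -30, 10, 20, -14, -39] -> 3
  [-28, 28, 49, -20, 49, 30, 49, -11, 12] -> [-31, 25, 46, -23, 46, 27, 46, -14, 9] -> [-36, 20, 41, -28, 41, 22, 41, -19, 4] -> [-37, 19, 40, -29, 40, 21, 40, -20, 3] -> 5
  [14, 4, -1, -10] -> [11, 1, -4, -13] -> [6, -4, -9, -18] -> [5, -5, -10, -19] -> 3
  [26, -25, -26, -16] -> [23, -28, -29, -19] -> [18, -33, -34, -24] -> [17, -34, -35, -25] -> 3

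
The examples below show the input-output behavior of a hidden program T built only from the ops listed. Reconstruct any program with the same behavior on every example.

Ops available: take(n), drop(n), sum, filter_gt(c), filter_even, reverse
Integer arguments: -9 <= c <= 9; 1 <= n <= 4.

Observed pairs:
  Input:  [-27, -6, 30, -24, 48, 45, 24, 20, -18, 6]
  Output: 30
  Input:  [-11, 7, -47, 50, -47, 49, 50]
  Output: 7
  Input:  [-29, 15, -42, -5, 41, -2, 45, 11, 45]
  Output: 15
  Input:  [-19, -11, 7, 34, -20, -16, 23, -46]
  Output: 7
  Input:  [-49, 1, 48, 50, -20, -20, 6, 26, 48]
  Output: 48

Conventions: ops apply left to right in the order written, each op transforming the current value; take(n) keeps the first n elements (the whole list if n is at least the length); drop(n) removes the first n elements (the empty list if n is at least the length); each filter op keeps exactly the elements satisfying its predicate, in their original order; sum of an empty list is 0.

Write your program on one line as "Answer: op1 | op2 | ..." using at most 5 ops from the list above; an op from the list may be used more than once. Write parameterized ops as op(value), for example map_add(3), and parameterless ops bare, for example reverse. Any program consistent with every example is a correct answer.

filter_gt(-4) | take(2) | filter_gt(2) | take(1) | sum

Check, running the answer program on each example:
  [-27, -6, 30, -24, 48, 45, 24, 20, -18, 6] -> [30, 48, 45, 24, 20, 6] -> [30, 48] -> [30, 48] -> [30] -> 30
  [-11, 7, -47, 50, -47, 49, 50] -> [7, 50, 49, 50] -> [7, 50] -> [7, 50] -> [7] -> 7
  [-29, 15, -42, -5, 41, -2, 45, 11, 45] -> [15, 41, -2, 45, 11, 45] -> [15, 41] -> [15, 41] -> [15] -> 15
  [-19, -11, 7, 34, -20, -16, 23, -46] -> [7, 34, 23] -> [7, 34] -> [7, 34] -> [7] -> 7
  [-49, 1, 48, 50, -20, -20, 6, 26, 48] -> [1, 48, 50, 6, 26, 48] -> [1, 48] -> [48] -> [48] -> 48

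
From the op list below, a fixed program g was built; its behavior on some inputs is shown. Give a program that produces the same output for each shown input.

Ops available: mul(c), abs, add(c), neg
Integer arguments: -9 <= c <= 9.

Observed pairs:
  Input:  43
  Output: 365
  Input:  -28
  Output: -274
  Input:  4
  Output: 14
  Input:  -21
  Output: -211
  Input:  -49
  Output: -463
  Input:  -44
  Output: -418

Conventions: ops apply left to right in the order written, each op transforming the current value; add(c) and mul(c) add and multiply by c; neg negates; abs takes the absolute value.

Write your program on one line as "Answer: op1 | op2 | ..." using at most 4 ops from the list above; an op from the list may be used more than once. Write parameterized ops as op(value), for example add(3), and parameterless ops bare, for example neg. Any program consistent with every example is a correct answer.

add(-2) | mul(9) | add(-4)

Check, running the answer program on each example:
  43 -> 41 -> 369 -> 365
  -28 -> -30 -> -270 -> -274
  4 -> 2 -> 18 -> 14
  -21 -> -23 -> -207 -> -211
  -49 -> -51 -> -459 -> -463
  -44 -> -46 -> -414 -> -418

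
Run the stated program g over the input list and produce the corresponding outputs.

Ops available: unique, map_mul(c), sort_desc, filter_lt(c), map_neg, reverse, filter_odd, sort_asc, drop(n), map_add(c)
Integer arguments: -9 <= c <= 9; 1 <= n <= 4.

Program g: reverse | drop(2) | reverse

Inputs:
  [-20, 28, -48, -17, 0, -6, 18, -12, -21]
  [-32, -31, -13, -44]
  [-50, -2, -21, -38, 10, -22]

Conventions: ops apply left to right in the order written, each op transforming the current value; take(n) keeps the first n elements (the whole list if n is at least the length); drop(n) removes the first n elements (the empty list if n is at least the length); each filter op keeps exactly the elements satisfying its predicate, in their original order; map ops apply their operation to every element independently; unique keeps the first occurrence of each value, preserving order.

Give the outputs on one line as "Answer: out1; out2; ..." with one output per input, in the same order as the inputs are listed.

Execution, op by op:
  [-20, 28, -48, -17, 0, -6, 18, -12, -21] -> [-21, -12, 18, -6, 0, -17, -48, 28, -20] -> [18, -6, 0, -17, -48, 28, -20] -> [-20, 28, -48, -17, 0, -6, 18]
  [-32, -31, -13, -44] -> [-44, -13, -31, -32] -> [-31, -32] -> [-32, -31]
  [-50, -2, -21, -38, 10, -22] -> [-22, 10, -38, -21, -2, -50] -> [-38, -21, -2, -50] -> [-50, -2, -21, -38]

[-20, 28, -48, -17, 0, -6, 18]; [-32, -31]; [-50, -2, -21, -38]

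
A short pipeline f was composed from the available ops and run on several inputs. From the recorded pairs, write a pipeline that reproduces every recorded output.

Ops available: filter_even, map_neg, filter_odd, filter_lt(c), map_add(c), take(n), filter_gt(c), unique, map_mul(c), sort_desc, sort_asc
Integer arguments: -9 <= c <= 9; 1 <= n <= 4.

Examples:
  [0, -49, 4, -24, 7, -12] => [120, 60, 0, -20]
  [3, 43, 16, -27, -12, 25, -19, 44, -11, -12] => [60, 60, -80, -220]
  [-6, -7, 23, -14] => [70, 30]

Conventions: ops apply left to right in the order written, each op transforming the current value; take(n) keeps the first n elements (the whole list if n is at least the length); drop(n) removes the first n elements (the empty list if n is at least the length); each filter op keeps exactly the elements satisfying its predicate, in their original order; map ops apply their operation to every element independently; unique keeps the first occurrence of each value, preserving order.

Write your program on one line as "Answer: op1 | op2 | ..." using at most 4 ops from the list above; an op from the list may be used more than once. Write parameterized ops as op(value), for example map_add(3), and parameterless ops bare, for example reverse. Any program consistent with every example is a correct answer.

sort_asc | filter_even | map_mul(-5)

Check, running the answer program on each example:
  [0, -49, 4, -24, 7, -12] -> [-49, -24, -12, 0, 4, 7] -> [-24, -12, 0, 4] -> [120, 60, 0, -20]
  [3, 43, 16, -27, -12, 25, -19, 44, -11, -12] -> [-27, -19, -12, -12, -11, 3, 16, 25, 43, 44] -> [-12, -12, 16, 44] -> [60, 60, -80, -220]
  [-6, -7, 23, -14] -> [-14, -7, -6, 23] -> [-14, -6] -> [70, 30]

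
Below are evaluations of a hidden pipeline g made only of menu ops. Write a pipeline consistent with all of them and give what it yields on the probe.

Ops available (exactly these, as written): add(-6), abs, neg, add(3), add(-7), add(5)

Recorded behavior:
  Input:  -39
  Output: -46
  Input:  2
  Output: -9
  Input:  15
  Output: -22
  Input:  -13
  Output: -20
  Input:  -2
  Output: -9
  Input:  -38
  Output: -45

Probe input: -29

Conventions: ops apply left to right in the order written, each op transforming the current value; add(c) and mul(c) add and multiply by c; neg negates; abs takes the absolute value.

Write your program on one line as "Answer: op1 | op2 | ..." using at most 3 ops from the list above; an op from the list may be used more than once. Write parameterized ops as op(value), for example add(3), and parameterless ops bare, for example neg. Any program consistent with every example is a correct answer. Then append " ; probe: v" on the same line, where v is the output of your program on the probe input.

abs | neg | add(-7) ; probe: -36

Check, running the answer program on each example:
  -39 -> 39 -> -39 -> -46
  2 -> 2 -> -2 -> -9
  15 -> 15 -> -15 -> -22
  -13 -> 13 -> -13 -> -20
  -2 -> 2 -> -2 -> -9
  -38 -> 38 -> -38 -> -45
  probe: -29 -> 29 -> -29 -> -36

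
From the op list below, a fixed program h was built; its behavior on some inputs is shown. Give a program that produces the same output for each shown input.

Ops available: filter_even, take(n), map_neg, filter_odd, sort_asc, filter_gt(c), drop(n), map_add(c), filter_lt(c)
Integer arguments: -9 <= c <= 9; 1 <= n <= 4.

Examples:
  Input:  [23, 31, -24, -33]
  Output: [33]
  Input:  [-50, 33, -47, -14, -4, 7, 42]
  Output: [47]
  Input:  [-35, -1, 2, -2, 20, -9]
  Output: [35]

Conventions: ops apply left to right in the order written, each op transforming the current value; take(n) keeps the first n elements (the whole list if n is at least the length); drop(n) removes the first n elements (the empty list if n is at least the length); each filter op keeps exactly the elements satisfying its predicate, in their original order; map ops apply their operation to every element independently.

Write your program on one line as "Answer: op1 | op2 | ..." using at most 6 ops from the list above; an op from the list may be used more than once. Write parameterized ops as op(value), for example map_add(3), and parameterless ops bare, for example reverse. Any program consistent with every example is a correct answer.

filter_lt(7) | take(2) | filter_odd | take(1) | map_neg

Check, running the answer program on each example:
  [23, 31, -24, -33] -> [-24, -33] -> [-24, -33] -> [-33] -> [-33] -> [33]
  [-50, 33, -47, -14, -4, 7, 42] -> [-50, -47, -14, -4] -> [-50, -47] -> [-47] -> [-47] -> [47]
  [-35, -1, 2, -2, 20, -9] -> [-35, -1, 2, -2, -9] -> [-35, -1] -> [-35, -1] -> [-35] -> [35]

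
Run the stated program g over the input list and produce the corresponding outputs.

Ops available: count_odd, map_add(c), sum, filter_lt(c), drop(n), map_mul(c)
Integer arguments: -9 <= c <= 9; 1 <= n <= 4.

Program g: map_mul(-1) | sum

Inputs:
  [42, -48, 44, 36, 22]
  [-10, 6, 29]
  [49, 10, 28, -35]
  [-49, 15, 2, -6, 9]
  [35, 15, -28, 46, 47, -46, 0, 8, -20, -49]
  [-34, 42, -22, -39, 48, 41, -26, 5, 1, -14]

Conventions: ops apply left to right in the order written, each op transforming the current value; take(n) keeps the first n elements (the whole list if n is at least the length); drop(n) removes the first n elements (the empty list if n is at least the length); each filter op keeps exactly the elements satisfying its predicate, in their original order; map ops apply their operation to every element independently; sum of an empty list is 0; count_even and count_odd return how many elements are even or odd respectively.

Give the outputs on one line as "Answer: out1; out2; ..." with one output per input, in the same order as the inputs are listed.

Execution, op by op:
  [42, -48, 44, 36, 22] -> [-42, 48, -44, -36, -22] -> -96
  [-10, 6, 29] -> [10, -6, -29] -> -25
  [49, 10, 28, -35] -> [-49, -10, -28, 35] -> -52
  [-49, 15, 2, -6, 9] -> [49, -15, -2, 6, -9] -> 29
  [35, 15, -28, 46, 47, -46, 0, 8, -20, -49] -> [-35, -15, 28, -46, -47, 46, 0, -8, 20, 49] -> -8
  [-34, 42, -22, -39, 48, 41, -26, 5, 1, -14] -> [34, -42, 22, 39, -48, -41, 26, -5, -1, 14] -> -2

-96; -25; -52; 29; -8; -2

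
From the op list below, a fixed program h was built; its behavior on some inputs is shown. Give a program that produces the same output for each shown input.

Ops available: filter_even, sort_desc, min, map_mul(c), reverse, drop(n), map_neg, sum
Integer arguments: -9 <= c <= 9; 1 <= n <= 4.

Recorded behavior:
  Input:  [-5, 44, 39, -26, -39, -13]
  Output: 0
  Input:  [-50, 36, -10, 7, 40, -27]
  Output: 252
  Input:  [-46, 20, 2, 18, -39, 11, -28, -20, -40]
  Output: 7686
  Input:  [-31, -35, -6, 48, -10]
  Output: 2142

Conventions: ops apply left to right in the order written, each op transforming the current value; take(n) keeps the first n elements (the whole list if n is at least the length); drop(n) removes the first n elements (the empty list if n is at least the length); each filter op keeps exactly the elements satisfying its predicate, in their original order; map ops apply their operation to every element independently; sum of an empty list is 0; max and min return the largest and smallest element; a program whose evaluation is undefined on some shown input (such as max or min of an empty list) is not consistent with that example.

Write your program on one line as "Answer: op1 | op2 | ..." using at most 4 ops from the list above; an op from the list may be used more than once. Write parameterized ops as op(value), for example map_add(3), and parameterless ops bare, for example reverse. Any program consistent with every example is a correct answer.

map_mul(9) | map_mul(-7) | sum

Check, running the answer program on each example:
  [-5, 44, 39, -26, -39, -13] -> [-45, 396, 351, -234, -351, -117] -> [315, -2772, -2457, 1638, 2457, 819] -> 0
  [-50, 36, -10, 7, 40, -27] -> [-450, 324, -90, 63, 360, -243] -> [3150, -2268, 630, -441, -2520, 1701] -> 252
  [-46, 20, 2, 18, -39, 11, -28, -20, -40] -> [-414, 180, 18, 162, -351, 99, -252, -180, -360] -> [2898, -1260, -126, -1134, 2457, -693, 1764, 1260, 2520] -> 7686
  [-31, -35, -6, 48, -10] -> [-279, -315, -54, 432, -90] -> [1953, 2205, 378, -3024, 630] -> 2142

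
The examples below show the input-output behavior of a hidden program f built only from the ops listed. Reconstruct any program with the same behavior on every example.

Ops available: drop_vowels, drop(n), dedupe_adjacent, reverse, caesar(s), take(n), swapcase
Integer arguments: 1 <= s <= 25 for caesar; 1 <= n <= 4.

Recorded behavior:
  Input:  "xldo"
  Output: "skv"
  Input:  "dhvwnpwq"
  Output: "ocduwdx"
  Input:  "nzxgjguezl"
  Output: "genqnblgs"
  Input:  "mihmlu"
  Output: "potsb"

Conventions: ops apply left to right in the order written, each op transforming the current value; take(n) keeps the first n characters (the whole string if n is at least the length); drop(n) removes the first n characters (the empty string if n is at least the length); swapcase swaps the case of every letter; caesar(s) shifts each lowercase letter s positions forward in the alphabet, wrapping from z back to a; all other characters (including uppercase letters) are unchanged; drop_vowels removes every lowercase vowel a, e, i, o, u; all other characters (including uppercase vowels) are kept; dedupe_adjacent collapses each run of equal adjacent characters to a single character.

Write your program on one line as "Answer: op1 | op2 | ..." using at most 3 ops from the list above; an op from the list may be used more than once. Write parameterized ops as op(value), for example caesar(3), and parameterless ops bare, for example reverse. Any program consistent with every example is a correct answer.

drop(1) | caesar(7)

Check, running the answer program on each example:
  "xldo" -> "ldo" -> "skv"
  "dhvwnpwq" -> "hvwnpwq" -> "ocduwdx"
  "nzxgjguezl" -> "zxgjguezl" -> "genqnblgs"
  "mihmlu" -> "ihmlu" -> "potsb"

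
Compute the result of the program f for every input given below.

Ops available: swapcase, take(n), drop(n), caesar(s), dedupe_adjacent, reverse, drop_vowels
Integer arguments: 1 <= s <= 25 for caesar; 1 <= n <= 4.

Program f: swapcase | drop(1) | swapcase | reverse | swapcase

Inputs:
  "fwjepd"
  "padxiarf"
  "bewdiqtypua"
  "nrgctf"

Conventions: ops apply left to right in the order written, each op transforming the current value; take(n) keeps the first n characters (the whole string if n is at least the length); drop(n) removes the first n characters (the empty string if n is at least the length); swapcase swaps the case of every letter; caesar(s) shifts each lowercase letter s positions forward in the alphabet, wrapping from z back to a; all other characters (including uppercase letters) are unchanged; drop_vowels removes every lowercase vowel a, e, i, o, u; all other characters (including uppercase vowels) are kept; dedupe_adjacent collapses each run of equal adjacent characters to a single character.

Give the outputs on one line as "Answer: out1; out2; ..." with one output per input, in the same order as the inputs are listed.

Execution, op by op:
  "fwjepd" -> "FWJEPD" -> "WJEPD" -> "wjepd" -> "dpejw" -> "DPEJW"
  "padxiarf" -> "PADXIARF" -> "ADXIARF" -> "adxiarf" -> "fraixda" -> "FRAIXDA"
  "bewdiqtypua" -> "BEWDIQTYPUA" -> "EWDIQTYPUA" -> "ewdiqtypua" -> "aupytqidwe" -> "AUPYTQIDWE"
  "nrgctf" -> "NRGCTF" -> "RGCTF" -> "rgctf" -> "ftcgr" -> "FTCGR"

"DPEJW"; "FRAIXDA"; "AUPYTQIDWE"; "FTCGR"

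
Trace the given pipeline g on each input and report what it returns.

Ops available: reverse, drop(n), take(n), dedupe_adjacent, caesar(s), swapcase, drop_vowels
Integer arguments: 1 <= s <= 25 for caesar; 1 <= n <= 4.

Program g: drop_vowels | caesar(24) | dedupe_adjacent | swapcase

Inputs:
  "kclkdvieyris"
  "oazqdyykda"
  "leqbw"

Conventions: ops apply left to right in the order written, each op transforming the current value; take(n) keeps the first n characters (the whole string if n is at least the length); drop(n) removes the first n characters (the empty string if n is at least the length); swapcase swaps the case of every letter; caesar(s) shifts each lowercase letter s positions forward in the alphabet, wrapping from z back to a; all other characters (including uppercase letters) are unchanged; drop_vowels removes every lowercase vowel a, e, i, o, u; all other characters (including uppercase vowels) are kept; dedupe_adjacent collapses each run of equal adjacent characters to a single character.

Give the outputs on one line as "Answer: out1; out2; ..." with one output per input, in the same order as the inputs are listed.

"IAJIBTWPQ"; "XOBWIB"; "JOZU"

Execution, op by op:
  "kclkdvieyris" -> "kclkdvyrs" -> "iajibtwpq" -> "iajibtwpq" -> "IAJIBTWPQ"
  "oazqdyykda" -> "zqdyykd" -> "xobwwib" -> "xobwib" -> "XOBWIB"
  "leqbw" -> "lqbw" -> "jozu" -> "jozu" -> "JOZU"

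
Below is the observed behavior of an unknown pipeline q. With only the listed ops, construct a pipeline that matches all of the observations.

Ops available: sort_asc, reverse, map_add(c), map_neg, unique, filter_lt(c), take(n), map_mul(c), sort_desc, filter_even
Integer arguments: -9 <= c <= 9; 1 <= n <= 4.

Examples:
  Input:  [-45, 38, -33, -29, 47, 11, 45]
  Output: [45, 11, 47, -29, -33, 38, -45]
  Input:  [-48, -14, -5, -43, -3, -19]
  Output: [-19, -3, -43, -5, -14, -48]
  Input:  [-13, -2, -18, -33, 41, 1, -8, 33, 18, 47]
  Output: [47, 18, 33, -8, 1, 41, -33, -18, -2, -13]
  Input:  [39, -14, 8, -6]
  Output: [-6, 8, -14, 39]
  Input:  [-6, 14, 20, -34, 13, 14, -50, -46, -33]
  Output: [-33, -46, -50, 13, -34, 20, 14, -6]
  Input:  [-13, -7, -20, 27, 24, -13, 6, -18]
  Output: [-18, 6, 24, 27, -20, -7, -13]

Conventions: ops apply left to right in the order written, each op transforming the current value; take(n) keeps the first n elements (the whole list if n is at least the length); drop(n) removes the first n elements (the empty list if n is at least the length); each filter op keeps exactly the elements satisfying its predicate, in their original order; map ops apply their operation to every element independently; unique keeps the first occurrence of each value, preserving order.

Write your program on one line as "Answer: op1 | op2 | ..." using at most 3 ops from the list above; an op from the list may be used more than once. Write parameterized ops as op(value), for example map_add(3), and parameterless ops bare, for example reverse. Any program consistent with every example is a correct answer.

unique | reverse

Check, running the answer program on each example:
  [-45, 38, -33, -29, 47, 11, 45] -> [-45, 38, -33, -29, 47, 11, 45] -> [45, 11, 47, -29, -33, 38, -45]
  [-48, -14, -5, -43, -3, -19] -> [-48, -14, -5, -43, -3, -19] -> [-19, -3, -43, -5, -14, -48]
  [-13, -2, -18, -33, 41, 1, -8, 33, 18, 47] -> [-13, -2, -18, -33, 41, 1, -8, 33, 18, 47] -> [47, 18, 33, -8, 1, 41, -33, -18, -2, -13]
  [39, -14, 8, -6] -> [39, -14, 8, -6] -> [-6, 8, -14, 39]
  [-6, 14, 20, -34, 13, 14, -50, -46, -33] -> [-6, 14, 20, -34, 13, -50, -46, -33] -> [-33, -46, -50, 13, -34, 20, 14, -6]
  [-13, -7, -20, 27, 24, -13, 6, -18] -> [-13, -7, -20, 27, 24, 6, -18] -> [-18, 6, 24, 27, -20, -7, -13]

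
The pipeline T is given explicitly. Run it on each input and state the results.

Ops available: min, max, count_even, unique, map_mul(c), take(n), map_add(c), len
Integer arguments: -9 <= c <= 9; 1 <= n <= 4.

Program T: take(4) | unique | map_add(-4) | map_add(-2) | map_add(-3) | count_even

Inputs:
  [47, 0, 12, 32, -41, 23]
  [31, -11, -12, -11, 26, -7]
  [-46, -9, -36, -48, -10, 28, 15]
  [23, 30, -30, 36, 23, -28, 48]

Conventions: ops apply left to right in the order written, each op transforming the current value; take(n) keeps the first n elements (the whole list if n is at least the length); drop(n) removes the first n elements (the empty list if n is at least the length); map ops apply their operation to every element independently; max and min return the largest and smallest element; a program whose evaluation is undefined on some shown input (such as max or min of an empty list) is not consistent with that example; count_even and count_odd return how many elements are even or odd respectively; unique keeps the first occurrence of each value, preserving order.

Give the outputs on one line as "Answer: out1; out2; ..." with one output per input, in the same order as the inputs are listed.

1; 2; 1; 1

Execution, op by op:
  [47, 0, 12, 32, -41, 23] -> [47, 0, 12, 32] -> [47, 0, 12, 32] -> [43, -4, 8, 28] -> [41, -6, 6, 26] -> [38, -9, 3, 23] -> 1
  [31, -11, -12, -11, 26, -7] -> [31, -11, -12, -11] -> [31, -11, -12] -> [27, -15, -16] -> [25, -17, -18] -> [22, -20, -21] -> 2
  [-46, -9, -36, -48, -10, 28, 15] -> [-46, -9, -36, -48] -> [-46, -9, -36, -48] -> [-50, -13, -40, -52] -> [-52, -15, -42, -54] -> [-55, -18, -45, -57] -> 1
  [23, 30, -30, 36, 23, -28, 48] -> [23, 30, -30, 36] -> [23, 30, -30, 36] -> [19, 26, -34, 32] -> [17, 24, -36, 30] -> [14, 21, -39, 27] -> 1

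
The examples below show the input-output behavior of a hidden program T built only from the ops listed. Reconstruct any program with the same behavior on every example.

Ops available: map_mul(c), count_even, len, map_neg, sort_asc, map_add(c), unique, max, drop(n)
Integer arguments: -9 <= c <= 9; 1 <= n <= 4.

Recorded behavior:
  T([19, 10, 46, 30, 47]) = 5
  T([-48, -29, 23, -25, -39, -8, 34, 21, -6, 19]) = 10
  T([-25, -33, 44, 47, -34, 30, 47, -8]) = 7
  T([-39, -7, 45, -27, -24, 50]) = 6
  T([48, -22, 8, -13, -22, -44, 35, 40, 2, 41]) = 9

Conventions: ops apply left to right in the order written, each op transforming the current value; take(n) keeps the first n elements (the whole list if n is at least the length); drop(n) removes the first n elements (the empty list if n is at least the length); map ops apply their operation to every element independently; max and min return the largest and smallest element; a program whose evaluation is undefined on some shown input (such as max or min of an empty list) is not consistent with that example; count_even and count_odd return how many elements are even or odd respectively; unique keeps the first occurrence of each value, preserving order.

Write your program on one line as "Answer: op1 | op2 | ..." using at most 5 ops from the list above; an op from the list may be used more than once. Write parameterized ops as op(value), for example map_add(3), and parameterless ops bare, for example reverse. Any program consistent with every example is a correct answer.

map_add(-6) | map_neg | unique | len

Check, running the answer program on each example:
  [19, 10, 46, 30, 47] -> [13, 4, 40, 24, 41] -> [-13, -4, -40, -24, -41] -> [-13, -4, -40, -24, -41] -> 5
  [-48, -29, 23, -25, -39, -8, 34, 21, -6, 19] -> [-54, -35, 17, -31, -45, -14, 28, 15, -12, 13] -> [54, 35, -17, 31, 45, 14, -28, -15, 12, -13] -> [54, 35, -17, 31, 45, 14, -28, -15, 12, -13] -> 10
  [-25, -33, 44, 47, -34, 30, 47, -8] -> [-31, -39, 38, 41, -40, 24, 41, -14] -> [31, 39, -38, -41, 40, -24, -41, 14] -> [31, 39, -38, -41, 40, -24, 14] -> 7
  [-39, -7, 45, -27, -24, 50] -> [-45, -13, 39, -33, -30, 44] -> [45, 13, -39, 33, 30, -44] -> [45, 13, -39, 33, 30, -44] -> 6
  [48, -22, 8, -13, -22, -44, 35, 40, 2, 41] -> [42, -28, 2, -19, -28, -50, 29, 34, -4, 35] -> [-42, 28, -2, 19, 28, 50, -29, -34, 4, -35] -> [-42, 28, -2, 19, 50, -29, -34, 4, -35] -> 9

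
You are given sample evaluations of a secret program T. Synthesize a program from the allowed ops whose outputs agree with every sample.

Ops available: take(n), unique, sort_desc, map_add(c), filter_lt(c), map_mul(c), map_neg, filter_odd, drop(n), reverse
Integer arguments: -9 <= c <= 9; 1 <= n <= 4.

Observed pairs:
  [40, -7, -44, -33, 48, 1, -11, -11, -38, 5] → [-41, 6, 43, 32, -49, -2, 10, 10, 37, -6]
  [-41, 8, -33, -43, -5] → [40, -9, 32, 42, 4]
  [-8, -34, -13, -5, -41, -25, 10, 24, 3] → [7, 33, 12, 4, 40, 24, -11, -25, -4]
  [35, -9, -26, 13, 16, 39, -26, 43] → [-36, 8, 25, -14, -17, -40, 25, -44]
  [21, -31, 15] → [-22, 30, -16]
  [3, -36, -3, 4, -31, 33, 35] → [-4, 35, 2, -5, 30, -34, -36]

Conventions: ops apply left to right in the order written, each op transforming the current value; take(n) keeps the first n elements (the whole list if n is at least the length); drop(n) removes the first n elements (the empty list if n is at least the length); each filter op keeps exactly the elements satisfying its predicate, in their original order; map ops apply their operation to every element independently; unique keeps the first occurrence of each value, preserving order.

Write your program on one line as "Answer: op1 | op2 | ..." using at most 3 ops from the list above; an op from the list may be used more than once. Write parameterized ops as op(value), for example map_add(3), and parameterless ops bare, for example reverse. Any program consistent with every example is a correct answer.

map_neg | map_add(-1)

Check, running the answer program on each example:
  [40, -7, -44, -33, 48, 1, -11, -11, -38, 5] -> [-40, 7, 44, 33, -48, -1, 11, 11, 38, -5] -> [-41, 6, 43, 32, -49, -2, 10, 10, 37, -6]
  [-41, 8, -33, -43, -5] -> [41, -8, 33, 43, 5] -> [40, -9, 32, 42, 4]
  [-8, -34, -13, -5, -41, -25, 10, 24, 3] -> [8, 34, 13, 5, 41, 25, -10, -24, -3] -> [7, 33, 12, 4, 40, 24, -11, -25, -4]
  [35, -9, -26, 13, 16, 39, -26, 43] -> [-35, 9, 26, -13, -16, -39, 26, -43] -> [-36, 8, 25, -14, -17, -40, 25, -44]
  [21, -31, 15] -> [-21, 31, -15] -> [-22, 30, -16]
  [3, -36, -3, 4, -31, 33, 35] -> [-3, 36, 3, -4, 31, -33, -35] -> [-4, 35, 2, -5, 30, -34, -36]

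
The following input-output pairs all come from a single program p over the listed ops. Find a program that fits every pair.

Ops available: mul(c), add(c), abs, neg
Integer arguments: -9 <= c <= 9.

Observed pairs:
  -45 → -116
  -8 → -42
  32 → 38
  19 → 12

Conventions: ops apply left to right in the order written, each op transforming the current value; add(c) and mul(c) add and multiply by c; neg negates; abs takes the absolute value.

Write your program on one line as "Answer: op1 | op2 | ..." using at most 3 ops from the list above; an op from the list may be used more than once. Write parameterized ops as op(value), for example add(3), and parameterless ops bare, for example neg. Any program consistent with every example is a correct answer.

add(-6) | add(-7) | mul(2)

Check, running the answer program on each example:
  -45 -> -51 -> -58 -> -116
  -8 -> -14 -> -21 -> -42
  32 -> 26 -> 19 -> 38
  19 -> 13 -> 6 -> 12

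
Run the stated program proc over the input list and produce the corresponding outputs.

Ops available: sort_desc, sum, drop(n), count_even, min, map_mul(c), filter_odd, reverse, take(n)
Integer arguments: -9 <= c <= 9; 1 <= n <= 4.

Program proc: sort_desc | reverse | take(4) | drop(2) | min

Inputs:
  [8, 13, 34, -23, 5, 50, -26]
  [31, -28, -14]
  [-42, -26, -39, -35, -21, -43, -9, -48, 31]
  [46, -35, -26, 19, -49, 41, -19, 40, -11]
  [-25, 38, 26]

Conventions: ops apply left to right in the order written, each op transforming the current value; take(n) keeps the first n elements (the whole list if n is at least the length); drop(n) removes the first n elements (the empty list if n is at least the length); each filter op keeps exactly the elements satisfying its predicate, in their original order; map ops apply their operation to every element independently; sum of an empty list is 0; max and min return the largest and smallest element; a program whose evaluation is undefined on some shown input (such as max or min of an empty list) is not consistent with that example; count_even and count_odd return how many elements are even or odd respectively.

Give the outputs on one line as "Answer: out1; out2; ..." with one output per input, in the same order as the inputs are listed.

5; 31; -42; -26; 38

Execution, op by op:
  [8, 13, 34, -23, 5, 50, -26] -> [50, 34, 13, 8, 5, -23, -26] -> [-26, -23, 5, 8, 13, 34, 50] -> [-26, -23, 5, 8] -> [5, 8] -> 5
  [31, -28, -14] -> [31, -14, -28] -> [-28, -14, 31] -> [-28, -14, 31] -> [31] -> 31
  [-42, -26, -39, -35, -21, -43, -9, -48, 31] -> [31, -9, -21, -26, -35, -39, -42, -43, -48] -> [-48, -43, -42, -39, -35, -26, -21, -9, 31] -> [-48, -43, -42, -39] -> [-42, -39] -> -42
  [46, -35, -26, 19, -49, 41, -19, 40, -11] -> [46, 41, 40, 19, -11, -19, -26, -35, -49] -> [-49, -35, -26, -19, -11, 19, 40, 41, 46] -> [-49, -35, -26, -19] -> [-26, -19] -> -26
  [-25, 38, 26] -> [38, 26, -25] -> [-25, 26, 38] -> [-25, 26, 38] -> [38] -> 38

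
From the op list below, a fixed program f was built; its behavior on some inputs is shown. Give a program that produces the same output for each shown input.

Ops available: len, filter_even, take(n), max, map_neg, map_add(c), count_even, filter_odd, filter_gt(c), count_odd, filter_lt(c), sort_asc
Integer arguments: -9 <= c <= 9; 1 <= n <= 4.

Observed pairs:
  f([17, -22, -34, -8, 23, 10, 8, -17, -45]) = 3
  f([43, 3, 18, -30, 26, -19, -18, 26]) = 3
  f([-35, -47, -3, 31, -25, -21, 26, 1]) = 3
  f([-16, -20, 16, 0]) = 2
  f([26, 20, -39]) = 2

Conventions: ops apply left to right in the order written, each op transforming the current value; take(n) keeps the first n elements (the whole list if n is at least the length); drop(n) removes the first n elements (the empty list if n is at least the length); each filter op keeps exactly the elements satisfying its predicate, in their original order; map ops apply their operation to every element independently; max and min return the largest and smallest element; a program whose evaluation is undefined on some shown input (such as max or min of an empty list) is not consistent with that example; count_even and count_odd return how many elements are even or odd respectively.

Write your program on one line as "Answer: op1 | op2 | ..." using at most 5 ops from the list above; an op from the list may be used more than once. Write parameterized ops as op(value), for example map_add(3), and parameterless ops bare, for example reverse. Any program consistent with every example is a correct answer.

filter_gt(-4) | map_neg | take(3) | len

Check, running the answer program on each example:
  [17, -22, -34, -8, 23, 10, 8, -17, -45] -> [17, 23, 10, 8] -> [-17, -23, -10, -8] -> [-17, -23, -10] -> 3
  [43, 3, 18, -30, 26, -19, -18, 26] -> [43, 3, 18, 26, 26] -> [-43, -3, -18, -26, -26] -> [-43, -3, -18] -> 3
  [-35, -47, -3, 31, -25, -21, 26, 1] -> [-3, 31, 26, 1] -> [3, -31, -26, -1] -> [3, -31, -26] -> 3
  [-16, -20, 16, 0] -> [16, 0] -> [-16, 0] -> [-16, 0] -> 2
  [26, 20, -39] -> [26, 20] -> [-26, -20] -> [-26, -20] -> 2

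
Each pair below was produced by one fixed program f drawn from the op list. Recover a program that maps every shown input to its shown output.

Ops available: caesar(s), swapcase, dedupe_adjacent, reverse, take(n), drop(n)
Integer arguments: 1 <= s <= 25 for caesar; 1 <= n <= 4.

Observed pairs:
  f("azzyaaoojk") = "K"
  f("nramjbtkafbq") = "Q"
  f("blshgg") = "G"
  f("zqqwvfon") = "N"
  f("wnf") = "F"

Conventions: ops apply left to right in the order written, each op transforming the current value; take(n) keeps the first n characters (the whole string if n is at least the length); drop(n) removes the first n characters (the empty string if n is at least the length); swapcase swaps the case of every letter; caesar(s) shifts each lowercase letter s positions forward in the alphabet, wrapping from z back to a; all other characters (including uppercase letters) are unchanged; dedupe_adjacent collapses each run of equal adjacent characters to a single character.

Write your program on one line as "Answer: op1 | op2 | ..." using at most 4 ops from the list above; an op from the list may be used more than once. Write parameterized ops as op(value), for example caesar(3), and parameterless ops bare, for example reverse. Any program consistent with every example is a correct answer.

reverse | swapcase | take(3) | take(1)

Check, running the answer program on each example:
  "azzyaaoojk" -> "kjooaayzza" -> "KJOOAAYZZA" -> "KJO" -> "K"
  "nramjbtkafbq" -> "qbfaktbjmarn" -> "QBFAKTBJMARN" -> "QBF" -> "Q"
  "blshgg" -> "gghslb" -> "GGHSLB" -> "GGH" -> "G"
  "zqqwvfon" -> "nofvwqqz" -> "NOFVWQQZ" -> "NOF" -> "N"
  "wnf" -> "fnw" -> "FNW" -> "FNW" -> "F"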